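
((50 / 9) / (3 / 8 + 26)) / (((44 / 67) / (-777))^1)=-1735300 / 6963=-249.22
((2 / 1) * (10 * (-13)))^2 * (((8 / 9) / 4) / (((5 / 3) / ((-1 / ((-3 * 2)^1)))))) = 13520 / 9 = 1502.22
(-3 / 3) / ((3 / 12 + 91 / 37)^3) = -3241792 / 64481201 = -0.05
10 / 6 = 5 / 3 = 1.67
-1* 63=-63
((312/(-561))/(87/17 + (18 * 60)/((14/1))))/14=-4/8283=-0.00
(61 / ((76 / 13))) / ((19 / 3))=2379 / 1444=1.65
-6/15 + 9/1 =43/5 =8.60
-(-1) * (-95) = -95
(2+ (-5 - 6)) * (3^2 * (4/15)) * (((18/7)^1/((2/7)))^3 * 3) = -236196/5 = -47239.20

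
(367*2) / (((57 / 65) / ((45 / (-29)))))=-715650 / 551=-1298.82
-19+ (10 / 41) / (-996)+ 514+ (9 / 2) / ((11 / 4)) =111543479 / 224598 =496.64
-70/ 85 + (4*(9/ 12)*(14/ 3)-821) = -13733/ 17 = -807.82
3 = 3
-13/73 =-0.18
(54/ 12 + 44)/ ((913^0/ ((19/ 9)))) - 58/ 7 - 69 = 3163/ 126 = 25.10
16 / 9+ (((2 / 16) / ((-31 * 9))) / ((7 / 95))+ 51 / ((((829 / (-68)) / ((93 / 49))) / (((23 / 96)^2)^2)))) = 5185897038335 / 2970945847296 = 1.75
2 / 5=0.40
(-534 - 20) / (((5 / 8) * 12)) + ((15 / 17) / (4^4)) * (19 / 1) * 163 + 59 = -4.19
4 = 4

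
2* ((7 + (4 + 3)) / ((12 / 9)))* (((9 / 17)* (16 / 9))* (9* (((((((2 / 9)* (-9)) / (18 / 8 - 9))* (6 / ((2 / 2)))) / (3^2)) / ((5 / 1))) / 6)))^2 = 114688 / 1755675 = 0.07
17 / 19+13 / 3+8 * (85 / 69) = 19774 / 1311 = 15.08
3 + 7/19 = 64/19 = 3.37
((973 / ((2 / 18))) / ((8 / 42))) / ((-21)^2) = 417 / 4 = 104.25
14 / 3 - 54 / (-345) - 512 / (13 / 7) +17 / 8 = -9642539 / 35880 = -268.74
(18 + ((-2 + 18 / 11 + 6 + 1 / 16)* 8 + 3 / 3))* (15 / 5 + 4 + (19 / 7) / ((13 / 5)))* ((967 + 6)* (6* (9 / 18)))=216875862 / 143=1516614.42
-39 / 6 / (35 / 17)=-221 / 70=-3.16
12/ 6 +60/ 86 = 116/ 43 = 2.70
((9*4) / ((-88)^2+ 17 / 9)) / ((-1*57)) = -108 / 1324547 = -0.00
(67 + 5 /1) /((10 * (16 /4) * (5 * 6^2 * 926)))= 0.00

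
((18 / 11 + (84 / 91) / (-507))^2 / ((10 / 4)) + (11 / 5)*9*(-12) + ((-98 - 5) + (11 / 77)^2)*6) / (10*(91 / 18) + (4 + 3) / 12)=-4401288244760256 / 263430075914005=-16.71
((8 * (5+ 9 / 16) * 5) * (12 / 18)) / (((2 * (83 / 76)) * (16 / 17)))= 143735 / 1992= 72.16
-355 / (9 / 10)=-3550 / 9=-394.44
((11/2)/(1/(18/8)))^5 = 9509900499/32768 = 290219.13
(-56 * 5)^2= 78400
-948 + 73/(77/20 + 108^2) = -221220976/233357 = -947.99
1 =1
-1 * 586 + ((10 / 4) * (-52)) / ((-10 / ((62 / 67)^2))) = -574.87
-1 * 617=-617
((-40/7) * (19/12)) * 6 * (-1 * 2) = 760/7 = 108.57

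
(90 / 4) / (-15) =-3 / 2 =-1.50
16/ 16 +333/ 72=45/ 8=5.62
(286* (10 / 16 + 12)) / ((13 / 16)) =4444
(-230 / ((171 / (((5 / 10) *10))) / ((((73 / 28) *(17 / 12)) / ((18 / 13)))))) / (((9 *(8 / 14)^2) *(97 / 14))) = -454547275 / 515922048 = -0.88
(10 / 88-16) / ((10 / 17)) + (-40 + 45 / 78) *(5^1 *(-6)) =6610521 / 5720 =1155.69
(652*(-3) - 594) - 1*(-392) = -2158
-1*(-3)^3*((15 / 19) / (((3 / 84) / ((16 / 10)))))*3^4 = 1469664 / 19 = 77350.74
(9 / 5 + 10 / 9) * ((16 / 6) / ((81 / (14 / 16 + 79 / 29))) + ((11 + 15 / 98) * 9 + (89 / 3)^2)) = 88714926973 / 31077270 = 2854.66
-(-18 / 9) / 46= 1 / 23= 0.04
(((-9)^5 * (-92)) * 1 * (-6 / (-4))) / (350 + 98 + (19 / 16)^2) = 2086083072 / 115049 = 18132.13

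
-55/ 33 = -5/ 3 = -1.67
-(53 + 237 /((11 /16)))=-4375 /11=-397.73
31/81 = 0.38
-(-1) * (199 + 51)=250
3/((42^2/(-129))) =-0.22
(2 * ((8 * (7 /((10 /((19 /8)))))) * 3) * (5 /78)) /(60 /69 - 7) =-3059 /3666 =-0.83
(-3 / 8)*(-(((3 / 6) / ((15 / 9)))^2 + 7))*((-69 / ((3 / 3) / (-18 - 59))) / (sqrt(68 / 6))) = 11300751*sqrt(102) / 27200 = 4196.03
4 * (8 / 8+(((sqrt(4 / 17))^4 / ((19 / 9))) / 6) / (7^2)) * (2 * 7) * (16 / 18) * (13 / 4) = 55969264 / 345933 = 161.79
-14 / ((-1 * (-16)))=-0.88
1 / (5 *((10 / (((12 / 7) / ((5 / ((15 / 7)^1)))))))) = 18 / 1225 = 0.01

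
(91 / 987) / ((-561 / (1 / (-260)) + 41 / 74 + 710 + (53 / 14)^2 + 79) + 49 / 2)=94276 / 149993568393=0.00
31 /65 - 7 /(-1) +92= 6466 /65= 99.48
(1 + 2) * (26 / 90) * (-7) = -91 / 15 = -6.07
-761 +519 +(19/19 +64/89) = -21385/89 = -240.28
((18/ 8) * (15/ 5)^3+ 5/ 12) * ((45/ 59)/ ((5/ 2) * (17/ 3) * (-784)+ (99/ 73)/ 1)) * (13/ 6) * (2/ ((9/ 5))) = -8707075/ 860950302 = -0.01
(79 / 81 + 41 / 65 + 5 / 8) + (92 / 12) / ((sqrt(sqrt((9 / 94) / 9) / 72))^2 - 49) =889023215657 / 428524373160 - 24* sqrt(94) / 50869465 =2.07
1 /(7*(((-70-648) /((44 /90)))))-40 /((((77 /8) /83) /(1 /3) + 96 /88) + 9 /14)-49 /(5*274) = -21162302471419 /1099265133330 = -19.25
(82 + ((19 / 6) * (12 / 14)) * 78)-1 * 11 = 1979 / 7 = 282.71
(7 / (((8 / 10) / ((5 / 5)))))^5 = 52521875 / 1024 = 51290.89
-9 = -9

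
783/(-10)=-783/10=-78.30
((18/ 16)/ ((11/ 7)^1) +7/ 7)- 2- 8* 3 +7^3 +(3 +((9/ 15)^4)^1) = 17701503/ 55000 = 321.85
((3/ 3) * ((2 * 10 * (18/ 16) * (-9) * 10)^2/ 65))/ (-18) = -3504.81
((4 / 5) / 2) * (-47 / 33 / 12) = -47 / 990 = -0.05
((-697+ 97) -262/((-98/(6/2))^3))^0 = 1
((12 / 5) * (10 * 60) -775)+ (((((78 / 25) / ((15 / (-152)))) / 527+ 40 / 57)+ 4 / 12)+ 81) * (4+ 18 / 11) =1501641847 / 1332375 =1127.04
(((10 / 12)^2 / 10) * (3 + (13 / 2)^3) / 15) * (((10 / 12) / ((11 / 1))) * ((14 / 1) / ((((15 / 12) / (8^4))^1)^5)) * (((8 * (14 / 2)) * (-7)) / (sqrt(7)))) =-16060325686381894342541312 * sqrt(7) / 556875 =-76303708625578842151.60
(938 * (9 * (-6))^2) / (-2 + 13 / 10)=-3907440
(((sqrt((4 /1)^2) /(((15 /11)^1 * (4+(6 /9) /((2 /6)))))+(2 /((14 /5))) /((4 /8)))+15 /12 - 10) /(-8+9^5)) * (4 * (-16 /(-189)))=-137744 /3515005935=-0.00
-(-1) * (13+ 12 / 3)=17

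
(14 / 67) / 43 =14 / 2881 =0.00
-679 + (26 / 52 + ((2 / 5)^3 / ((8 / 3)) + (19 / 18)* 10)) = -667.92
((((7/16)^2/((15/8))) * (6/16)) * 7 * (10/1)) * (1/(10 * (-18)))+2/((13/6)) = 272021/299520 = 0.91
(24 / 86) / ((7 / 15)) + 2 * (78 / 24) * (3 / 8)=14619 / 4816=3.04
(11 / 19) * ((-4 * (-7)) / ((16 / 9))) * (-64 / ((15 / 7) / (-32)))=827904 / 95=8714.78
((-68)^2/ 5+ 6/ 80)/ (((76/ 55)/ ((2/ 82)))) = 406945/ 24928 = 16.32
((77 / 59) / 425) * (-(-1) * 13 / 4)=1001 / 100300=0.01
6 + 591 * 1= 597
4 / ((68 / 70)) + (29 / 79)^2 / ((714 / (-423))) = 4.04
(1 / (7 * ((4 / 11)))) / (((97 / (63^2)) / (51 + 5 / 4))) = 1303533 / 1552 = 839.91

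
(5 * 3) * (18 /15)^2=108 /5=21.60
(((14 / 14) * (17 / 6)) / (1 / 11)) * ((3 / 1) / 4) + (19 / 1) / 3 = 713 / 24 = 29.71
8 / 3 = 2.67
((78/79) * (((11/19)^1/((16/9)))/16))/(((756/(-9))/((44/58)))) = -14157/78003968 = -0.00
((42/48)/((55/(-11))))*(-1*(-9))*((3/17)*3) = -567/680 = -0.83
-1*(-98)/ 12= 49/ 6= 8.17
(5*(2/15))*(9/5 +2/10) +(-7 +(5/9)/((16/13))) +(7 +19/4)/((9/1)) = -563/144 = -3.91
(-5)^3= -125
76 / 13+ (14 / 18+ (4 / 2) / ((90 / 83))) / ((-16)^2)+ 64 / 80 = 498431 / 74880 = 6.66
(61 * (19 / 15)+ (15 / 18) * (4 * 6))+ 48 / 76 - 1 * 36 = 17641 / 285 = 61.90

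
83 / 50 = 1.66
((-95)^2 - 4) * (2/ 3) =6014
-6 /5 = -1.20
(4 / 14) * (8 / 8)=2 / 7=0.29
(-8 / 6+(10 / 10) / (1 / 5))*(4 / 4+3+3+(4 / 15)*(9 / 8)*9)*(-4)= -2134 / 15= -142.27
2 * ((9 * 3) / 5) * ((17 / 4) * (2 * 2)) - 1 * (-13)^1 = 983 / 5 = 196.60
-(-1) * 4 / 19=4 / 19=0.21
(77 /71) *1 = 77 /71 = 1.08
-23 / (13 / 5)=-8.85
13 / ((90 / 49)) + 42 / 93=21007 / 2790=7.53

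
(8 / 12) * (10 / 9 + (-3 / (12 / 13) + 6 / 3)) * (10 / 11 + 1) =-0.18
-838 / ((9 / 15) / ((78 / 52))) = -2095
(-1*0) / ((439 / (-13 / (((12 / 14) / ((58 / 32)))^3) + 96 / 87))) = 0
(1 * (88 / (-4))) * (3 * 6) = -396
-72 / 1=-72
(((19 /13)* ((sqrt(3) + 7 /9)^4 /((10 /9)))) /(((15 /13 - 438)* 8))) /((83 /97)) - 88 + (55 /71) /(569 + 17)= -12582112700351857 /142966226403180 - 941773* sqrt(3) /190899585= -88.02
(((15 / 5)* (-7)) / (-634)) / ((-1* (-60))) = 7 / 12680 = 0.00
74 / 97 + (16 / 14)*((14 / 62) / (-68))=0.76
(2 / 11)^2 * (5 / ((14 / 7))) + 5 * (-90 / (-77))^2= 40990 / 5929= 6.91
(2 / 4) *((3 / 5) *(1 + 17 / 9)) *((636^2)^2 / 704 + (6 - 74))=33234696248 / 165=201422401.50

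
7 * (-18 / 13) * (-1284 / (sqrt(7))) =23112 * sqrt(7) / 13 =4703.74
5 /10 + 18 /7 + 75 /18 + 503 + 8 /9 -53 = 28862 /63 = 458.13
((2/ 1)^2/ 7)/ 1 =4/ 7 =0.57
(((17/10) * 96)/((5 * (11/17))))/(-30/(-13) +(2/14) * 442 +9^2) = 1262352/3664925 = 0.34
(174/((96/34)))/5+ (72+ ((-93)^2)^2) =74805285.32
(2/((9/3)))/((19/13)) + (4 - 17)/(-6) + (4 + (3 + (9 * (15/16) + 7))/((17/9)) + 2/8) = 16.63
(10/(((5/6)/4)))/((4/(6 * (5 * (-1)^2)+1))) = 372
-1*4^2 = -16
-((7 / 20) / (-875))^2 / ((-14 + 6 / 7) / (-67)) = -469 / 575000000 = -0.00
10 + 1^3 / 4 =10.25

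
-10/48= -5/24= -0.21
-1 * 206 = -206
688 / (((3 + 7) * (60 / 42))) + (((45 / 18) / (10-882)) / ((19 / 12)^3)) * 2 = 900120724 / 18690775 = 48.16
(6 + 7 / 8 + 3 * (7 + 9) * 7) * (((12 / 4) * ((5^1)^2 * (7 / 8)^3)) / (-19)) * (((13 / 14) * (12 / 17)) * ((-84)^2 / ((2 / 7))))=-1213624646325 / 82688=-14677155.65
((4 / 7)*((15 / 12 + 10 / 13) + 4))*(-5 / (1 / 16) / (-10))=2504 / 91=27.52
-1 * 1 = -1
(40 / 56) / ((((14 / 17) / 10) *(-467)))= -425 / 22883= -0.02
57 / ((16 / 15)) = 855 / 16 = 53.44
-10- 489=-499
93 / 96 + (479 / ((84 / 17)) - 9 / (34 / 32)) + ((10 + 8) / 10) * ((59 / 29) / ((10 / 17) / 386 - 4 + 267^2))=5775169911484469 / 64571271727200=89.44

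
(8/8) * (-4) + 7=3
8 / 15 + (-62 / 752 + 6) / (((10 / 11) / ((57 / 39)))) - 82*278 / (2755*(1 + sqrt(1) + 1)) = 588925237 / 80798640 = 7.29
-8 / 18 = -4 / 9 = -0.44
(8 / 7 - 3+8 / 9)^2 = 3721 / 3969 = 0.94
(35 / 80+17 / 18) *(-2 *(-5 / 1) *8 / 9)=12.28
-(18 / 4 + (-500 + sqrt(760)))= 991 / 2- 2 * sqrt(190)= 467.93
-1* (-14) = 14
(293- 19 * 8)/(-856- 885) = -141/1741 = -0.08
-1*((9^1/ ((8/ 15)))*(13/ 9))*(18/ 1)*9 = -15795/ 4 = -3948.75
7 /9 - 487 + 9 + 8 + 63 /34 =-467.37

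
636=636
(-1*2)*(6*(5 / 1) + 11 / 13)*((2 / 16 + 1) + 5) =-19649 / 52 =-377.87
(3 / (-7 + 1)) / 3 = -1 / 6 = -0.17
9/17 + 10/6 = 112/51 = 2.20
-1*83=-83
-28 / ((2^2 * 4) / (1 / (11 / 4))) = -0.64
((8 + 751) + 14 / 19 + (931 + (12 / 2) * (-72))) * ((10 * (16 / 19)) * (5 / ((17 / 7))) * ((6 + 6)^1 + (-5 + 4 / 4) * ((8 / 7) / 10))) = 1545930240 / 6137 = 251903.25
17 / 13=1.31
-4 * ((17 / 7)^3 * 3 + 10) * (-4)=290704 / 343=847.53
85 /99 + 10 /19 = 2605 /1881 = 1.38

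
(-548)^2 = 300304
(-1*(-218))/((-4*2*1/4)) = -109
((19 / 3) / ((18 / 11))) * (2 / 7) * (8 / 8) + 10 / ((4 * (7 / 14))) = 1154 / 189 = 6.11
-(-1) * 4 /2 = 2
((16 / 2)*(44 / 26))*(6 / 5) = 1056 / 65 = 16.25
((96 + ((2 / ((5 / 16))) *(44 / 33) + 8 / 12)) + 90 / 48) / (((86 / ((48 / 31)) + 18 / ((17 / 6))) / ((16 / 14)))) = 1747464 / 883855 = 1.98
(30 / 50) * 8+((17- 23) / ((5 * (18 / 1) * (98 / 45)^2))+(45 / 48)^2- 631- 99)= -2226084731 / 3073280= -724.34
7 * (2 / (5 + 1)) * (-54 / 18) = -7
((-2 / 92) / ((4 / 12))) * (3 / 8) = -9 / 368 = -0.02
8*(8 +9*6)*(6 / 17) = 2976 / 17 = 175.06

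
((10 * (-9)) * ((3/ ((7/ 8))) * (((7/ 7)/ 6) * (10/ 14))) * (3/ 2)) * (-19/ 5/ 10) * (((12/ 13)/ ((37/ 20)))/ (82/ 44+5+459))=5417280/ 241558681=0.02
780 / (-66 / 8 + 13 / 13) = -3120 / 29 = -107.59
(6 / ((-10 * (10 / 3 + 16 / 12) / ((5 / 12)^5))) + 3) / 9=1160591 / 3483648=0.33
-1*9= -9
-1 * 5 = -5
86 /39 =2.21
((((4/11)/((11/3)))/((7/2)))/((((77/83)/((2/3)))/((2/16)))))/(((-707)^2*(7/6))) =996/228197563517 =0.00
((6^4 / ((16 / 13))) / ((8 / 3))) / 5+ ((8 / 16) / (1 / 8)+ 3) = 3439 / 40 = 85.98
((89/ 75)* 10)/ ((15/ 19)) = 3382/ 225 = 15.03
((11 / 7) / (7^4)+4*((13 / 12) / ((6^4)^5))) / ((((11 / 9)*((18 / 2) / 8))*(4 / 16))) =120653228522296699 / 63369337867830263808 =0.00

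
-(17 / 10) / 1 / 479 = -17 / 4790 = -0.00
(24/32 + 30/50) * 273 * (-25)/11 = -36855/44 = -837.61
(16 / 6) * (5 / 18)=20 / 27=0.74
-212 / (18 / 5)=-530 / 9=-58.89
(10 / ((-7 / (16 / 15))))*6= -64 / 7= -9.14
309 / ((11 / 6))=1854 / 11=168.55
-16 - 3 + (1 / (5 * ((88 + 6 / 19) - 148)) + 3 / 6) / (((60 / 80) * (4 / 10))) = -29503 / 1701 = -17.34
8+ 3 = 11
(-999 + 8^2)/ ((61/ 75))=-70125/ 61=-1149.59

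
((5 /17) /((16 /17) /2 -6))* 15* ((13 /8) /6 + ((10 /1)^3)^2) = -1200000325 /1504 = -797872.56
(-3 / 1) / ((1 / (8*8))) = -192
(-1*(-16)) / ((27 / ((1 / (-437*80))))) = -1 / 58995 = -0.00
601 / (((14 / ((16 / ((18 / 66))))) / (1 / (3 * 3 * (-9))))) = -52888 / 1701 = -31.09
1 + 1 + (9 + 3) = 14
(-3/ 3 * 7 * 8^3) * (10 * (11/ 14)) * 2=-56320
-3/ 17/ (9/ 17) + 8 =23/ 3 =7.67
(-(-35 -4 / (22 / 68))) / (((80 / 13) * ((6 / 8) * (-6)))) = -6773 / 3960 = -1.71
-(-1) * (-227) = -227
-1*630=-630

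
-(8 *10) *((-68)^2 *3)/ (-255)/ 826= 2176/ 413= 5.27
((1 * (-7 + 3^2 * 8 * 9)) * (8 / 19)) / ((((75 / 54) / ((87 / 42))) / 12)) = 16060896 / 3325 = 4830.34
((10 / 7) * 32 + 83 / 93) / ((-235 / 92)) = -2791372 / 152985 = -18.25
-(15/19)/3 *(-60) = 300/19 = 15.79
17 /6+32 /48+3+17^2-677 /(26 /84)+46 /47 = -2310499 /1222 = -1890.75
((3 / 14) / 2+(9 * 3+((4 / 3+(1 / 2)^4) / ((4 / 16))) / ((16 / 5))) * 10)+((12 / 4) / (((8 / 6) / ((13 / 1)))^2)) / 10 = 132751 / 420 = 316.07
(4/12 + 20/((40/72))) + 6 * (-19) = -233/3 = -77.67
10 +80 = 90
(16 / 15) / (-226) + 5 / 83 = 7811 / 140685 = 0.06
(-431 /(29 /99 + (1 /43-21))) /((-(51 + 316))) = -1834767 /32314717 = -0.06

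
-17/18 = -0.94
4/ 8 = 1/ 2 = 0.50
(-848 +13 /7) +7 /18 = -106565 /126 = -845.75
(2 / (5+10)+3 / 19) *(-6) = -166 / 95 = -1.75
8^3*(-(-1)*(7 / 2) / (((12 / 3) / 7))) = 3136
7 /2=3.50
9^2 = 81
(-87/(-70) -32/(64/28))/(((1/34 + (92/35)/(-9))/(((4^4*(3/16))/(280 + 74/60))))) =8.29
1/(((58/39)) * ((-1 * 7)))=-39/406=-0.10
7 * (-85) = -595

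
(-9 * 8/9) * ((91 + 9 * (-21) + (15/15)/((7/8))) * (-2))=-1549.71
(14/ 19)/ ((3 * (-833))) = -0.00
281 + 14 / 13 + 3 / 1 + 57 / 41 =152687 / 533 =286.47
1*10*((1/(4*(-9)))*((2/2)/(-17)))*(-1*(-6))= 5/51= 0.10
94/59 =1.59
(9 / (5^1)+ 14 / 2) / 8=11 / 10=1.10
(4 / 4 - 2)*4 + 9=5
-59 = -59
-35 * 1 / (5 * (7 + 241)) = -7 / 248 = -0.03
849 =849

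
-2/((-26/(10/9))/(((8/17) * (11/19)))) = 880/37791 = 0.02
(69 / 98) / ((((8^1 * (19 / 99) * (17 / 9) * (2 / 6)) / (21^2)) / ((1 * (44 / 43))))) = 18259263 / 55556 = 328.66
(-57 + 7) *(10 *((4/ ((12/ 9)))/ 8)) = -375/ 2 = -187.50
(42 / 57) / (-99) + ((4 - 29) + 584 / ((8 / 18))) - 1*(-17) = 2456572 / 1881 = 1305.99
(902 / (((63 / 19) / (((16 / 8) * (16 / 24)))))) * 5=342760 / 189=1813.54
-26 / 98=-13 / 49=-0.27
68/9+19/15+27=1612/45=35.82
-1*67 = -67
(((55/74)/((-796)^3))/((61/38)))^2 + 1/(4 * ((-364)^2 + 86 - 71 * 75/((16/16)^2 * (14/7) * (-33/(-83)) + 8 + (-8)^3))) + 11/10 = 13156059115133046327950070586995973/11960033240717518121415402359214080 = 1.10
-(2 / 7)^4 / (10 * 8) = -1 / 12005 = -0.00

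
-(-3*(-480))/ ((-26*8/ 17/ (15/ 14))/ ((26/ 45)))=510/ 7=72.86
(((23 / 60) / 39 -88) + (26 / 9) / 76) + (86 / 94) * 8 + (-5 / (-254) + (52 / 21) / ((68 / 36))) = -834801229091 / 10526809020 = -79.30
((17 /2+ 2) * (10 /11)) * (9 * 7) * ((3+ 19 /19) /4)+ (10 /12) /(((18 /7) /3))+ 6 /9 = 603.00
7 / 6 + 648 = 3895 / 6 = 649.17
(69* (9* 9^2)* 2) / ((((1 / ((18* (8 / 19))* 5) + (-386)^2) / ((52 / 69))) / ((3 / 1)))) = 163762560 / 107277139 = 1.53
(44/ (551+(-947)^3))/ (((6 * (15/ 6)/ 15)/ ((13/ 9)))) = -1/ 13362759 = -0.00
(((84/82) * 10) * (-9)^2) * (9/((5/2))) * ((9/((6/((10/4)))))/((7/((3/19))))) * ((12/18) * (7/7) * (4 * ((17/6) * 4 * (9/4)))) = 13384440/779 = 17181.57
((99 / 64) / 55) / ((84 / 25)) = 15 / 1792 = 0.01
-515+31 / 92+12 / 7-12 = -338067 / 644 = -524.95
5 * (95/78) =475/78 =6.09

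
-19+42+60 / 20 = 26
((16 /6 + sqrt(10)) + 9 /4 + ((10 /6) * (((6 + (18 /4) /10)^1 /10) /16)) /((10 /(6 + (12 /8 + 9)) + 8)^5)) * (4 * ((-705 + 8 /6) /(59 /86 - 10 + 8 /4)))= 726184 * sqrt(10) /1887 + 1583144327388338692661 /836709773804421120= 3109.06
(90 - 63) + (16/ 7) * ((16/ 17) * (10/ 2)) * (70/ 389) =28.94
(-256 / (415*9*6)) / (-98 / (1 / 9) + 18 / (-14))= 896 / 69280515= 0.00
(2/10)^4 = 1/625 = 0.00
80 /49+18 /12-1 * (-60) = 6187 /98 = 63.13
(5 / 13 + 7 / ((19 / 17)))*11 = 18062 / 247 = 73.13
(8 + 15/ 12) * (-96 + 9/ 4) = -13875/ 16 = -867.19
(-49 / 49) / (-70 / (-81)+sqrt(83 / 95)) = 538650 / 79063 -6561 * sqrt(7885) / 79063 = -0.56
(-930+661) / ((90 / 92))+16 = -11654 / 45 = -258.98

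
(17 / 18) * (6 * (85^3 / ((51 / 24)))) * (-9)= -14739000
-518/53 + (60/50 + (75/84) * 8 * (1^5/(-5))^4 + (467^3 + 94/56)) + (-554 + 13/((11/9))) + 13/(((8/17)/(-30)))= 101846184.00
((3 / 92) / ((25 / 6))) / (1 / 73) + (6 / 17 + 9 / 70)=1.05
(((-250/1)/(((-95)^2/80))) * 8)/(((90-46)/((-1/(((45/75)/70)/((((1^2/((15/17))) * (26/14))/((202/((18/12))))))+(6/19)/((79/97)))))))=34918000/81129411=0.43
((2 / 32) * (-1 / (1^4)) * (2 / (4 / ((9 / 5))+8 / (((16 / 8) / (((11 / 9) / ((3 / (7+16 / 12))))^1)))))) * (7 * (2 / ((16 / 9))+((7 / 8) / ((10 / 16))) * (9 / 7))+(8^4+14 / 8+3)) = -13352769 / 409600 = -32.60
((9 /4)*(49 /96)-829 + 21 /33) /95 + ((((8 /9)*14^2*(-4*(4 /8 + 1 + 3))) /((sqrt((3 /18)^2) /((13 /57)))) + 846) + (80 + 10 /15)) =-1353681677 /401280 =-3373.41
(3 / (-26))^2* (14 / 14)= 9 / 676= 0.01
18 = 18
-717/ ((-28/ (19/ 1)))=486.54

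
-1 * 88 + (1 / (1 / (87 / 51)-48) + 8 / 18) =-1083761 / 12375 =-87.58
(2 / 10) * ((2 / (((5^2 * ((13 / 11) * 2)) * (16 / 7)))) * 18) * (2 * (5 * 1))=693 / 1300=0.53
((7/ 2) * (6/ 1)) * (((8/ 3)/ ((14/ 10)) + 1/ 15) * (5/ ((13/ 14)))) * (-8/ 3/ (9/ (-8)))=20608/ 39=528.41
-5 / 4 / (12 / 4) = -5 / 12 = -0.42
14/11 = 1.27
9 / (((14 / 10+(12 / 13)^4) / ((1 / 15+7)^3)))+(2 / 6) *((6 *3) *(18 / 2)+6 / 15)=1548.02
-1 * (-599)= 599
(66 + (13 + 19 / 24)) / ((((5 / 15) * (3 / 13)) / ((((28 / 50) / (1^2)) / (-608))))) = -34853 / 36480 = -0.96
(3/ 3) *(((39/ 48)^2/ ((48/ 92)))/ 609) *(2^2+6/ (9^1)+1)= 66079/ 5612544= 0.01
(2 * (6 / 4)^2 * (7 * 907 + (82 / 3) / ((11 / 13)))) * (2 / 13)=631749 / 143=4417.83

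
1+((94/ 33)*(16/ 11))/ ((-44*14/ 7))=3805/ 3993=0.95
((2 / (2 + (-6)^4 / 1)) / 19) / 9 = 1 / 110979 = 0.00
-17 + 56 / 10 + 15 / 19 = -1008 / 95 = -10.61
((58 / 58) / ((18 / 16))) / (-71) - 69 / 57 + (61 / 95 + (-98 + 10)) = -5377306 / 60705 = -88.58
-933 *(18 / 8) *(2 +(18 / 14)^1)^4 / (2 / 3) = -7049474631 / 19208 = -367007.22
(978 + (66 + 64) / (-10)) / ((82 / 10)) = 4825 / 41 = 117.68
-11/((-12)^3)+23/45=4471/8640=0.52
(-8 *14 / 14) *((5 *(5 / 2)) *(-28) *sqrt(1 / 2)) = 1400 *sqrt(2) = 1979.90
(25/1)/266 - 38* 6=-60623/266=-227.91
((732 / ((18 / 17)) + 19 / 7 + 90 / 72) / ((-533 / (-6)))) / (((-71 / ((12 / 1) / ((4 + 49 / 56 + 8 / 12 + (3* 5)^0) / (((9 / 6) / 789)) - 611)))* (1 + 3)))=-1051290 / 8995773059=-0.00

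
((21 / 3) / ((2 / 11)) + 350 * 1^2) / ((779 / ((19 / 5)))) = 777 / 410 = 1.90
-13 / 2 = -6.50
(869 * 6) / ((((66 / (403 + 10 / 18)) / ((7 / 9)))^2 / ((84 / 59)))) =714896032256 / 4258089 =167891.28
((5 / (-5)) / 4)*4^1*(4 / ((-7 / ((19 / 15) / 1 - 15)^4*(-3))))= -7203256384 / 1063125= -6775.55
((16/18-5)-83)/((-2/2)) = 784/9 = 87.11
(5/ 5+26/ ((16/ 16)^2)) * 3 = 81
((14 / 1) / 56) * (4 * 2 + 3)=11 / 4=2.75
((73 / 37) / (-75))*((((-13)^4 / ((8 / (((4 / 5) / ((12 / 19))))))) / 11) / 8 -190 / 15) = -29849627 / 29304000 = -1.02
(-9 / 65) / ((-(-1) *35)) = -9 / 2275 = -0.00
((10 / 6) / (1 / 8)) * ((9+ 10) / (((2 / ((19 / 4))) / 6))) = 3610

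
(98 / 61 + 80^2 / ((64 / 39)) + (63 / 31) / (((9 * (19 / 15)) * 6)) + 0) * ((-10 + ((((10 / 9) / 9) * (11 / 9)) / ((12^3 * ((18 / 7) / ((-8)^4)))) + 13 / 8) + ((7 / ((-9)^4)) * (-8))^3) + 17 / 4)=-280547671441863641771 / 18039841451068176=-15551.56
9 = 9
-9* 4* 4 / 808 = -18 / 101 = -0.18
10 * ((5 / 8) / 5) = 5 / 4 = 1.25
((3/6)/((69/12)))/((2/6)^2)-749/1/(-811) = 31825/18653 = 1.71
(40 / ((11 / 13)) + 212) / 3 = 2852 / 33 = 86.42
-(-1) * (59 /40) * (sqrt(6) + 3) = 59 * sqrt(6) /40 + 177 /40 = 8.04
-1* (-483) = 483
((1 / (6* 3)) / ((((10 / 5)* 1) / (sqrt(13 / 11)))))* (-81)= -9* sqrt(143) / 44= -2.45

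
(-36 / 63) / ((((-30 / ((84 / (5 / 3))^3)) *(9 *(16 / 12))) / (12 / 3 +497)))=63631008 / 625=101809.61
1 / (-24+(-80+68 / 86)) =-43 / 4438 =-0.01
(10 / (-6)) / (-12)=5 / 36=0.14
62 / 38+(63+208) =5180 / 19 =272.63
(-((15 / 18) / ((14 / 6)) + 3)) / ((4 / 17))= -799 / 56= -14.27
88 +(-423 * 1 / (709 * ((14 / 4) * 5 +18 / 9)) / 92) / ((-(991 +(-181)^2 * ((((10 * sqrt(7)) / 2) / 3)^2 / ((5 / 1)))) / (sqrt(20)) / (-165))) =88-209385 * sqrt(5) / 244967048014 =88.00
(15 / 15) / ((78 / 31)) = 31 / 78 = 0.40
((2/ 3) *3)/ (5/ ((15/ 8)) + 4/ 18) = 9/ 13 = 0.69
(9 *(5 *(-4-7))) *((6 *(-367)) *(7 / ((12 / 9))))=11444895 / 2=5722447.50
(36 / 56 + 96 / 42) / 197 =41 / 2758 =0.01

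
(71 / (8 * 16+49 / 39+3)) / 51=923 / 87686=0.01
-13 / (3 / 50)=-650 / 3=-216.67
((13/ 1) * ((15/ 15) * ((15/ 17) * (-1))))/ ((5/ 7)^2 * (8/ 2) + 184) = -9555/ 154972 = -0.06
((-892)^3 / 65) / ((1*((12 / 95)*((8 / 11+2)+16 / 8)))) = -9270878012 / 507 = -18285755.45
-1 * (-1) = 1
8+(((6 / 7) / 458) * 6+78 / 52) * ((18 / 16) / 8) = 1685077 / 205184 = 8.21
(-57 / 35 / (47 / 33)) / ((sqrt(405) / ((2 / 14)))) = -209 * sqrt(5) / 57575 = -0.01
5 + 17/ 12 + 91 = 1169/ 12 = 97.42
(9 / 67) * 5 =45 / 67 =0.67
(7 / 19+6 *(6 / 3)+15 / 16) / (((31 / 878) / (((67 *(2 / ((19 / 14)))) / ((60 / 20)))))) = 832829095 / 67146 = 12403.26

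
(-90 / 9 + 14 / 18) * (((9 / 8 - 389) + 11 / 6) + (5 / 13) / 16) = 19992625 / 5616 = 3559.94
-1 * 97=-97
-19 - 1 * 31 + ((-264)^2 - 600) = 69046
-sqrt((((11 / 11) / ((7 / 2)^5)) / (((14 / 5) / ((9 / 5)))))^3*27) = -5184*sqrt(3) / 40353607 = -0.00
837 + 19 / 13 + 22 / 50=838.90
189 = 189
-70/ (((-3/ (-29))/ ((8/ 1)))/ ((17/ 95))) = -55216/ 57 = -968.70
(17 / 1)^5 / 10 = 1419857 / 10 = 141985.70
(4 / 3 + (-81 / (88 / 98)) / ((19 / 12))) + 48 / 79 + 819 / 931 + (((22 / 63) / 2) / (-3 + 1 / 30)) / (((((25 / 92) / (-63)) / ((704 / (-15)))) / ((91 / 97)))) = -654.94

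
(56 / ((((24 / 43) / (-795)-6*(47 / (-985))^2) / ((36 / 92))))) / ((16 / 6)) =-417905984475 / 730439198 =-572.13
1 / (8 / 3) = 3 / 8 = 0.38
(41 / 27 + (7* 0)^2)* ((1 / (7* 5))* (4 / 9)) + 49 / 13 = 418877 / 110565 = 3.79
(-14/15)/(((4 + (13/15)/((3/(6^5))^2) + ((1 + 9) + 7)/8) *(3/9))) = -112/232906997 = -0.00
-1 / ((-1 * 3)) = 1 / 3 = 0.33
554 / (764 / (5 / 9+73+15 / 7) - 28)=-1321013 / 42700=-30.94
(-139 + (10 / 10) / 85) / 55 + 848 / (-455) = -169814 / 38675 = -4.39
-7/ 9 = -0.78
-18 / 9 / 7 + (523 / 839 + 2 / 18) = 23720 / 52857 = 0.45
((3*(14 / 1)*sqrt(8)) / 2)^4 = 12446784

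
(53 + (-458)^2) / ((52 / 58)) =6084693 / 26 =234026.65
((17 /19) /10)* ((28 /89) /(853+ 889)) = 119 /7364305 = 0.00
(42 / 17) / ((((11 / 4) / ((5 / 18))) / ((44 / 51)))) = 560 / 2601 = 0.22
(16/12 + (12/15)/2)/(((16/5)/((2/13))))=0.08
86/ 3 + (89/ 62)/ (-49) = 261001/ 9114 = 28.64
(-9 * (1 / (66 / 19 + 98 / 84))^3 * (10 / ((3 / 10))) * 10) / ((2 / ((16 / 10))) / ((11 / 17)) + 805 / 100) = -27161640000 / 9030189229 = -3.01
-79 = -79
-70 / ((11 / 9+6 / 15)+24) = -3150 / 1153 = -2.73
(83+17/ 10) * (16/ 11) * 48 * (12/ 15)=118272/ 25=4730.88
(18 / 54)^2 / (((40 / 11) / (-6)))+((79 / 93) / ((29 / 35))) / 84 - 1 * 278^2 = -3126531143 / 40455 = -77284.17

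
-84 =-84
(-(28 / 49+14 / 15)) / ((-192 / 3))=79 / 3360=0.02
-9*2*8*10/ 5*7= -2016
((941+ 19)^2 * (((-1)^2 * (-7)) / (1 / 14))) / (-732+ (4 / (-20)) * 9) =150528000 / 1223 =123080.95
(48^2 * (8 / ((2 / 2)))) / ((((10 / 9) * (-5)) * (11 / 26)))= -2156544 / 275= -7841.98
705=705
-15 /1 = -15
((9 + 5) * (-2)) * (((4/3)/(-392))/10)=1/105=0.01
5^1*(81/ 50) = 81/ 10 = 8.10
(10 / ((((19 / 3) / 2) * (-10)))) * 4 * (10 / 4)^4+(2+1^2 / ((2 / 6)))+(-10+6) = -1837 / 38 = -48.34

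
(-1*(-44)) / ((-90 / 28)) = -616 / 45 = -13.69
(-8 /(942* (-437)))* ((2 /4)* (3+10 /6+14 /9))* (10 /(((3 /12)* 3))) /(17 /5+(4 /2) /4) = 44800 /216735831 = 0.00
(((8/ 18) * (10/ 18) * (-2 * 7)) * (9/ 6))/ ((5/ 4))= -112/ 27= -4.15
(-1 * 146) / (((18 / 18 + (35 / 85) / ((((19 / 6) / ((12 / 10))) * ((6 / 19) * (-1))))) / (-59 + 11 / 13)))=9381960 / 559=16783.47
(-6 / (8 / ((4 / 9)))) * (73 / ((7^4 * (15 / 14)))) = -0.01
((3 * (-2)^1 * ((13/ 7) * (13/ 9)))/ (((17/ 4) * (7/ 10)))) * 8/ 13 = -8320/ 2499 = -3.33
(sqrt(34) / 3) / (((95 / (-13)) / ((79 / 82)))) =-1027 * sqrt(34) / 23370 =-0.26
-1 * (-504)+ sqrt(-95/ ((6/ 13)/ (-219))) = sqrt(180310)/ 2+ 504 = 716.31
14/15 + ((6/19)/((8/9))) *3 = 2279/1140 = 2.00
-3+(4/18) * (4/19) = -505/171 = -2.95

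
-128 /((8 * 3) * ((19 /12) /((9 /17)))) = -1.78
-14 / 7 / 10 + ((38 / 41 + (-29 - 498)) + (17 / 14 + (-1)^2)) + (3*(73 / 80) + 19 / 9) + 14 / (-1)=-110182571 / 206640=-533.21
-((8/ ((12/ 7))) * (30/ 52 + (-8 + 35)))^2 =-2798929/ 169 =-16561.71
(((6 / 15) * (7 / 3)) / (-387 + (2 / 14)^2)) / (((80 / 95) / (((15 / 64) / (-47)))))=343 / 24015872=0.00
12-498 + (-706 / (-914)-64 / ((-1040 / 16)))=-14384437 / 29705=-484.24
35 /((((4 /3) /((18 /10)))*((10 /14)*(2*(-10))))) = -1323 /400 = -3.31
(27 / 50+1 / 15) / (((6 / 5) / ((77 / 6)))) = 7007 / 1080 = 6.49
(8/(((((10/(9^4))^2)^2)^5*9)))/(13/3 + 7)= 7282483350946404208076885500996745047522350034970917293604274649554310785067/425000000000000000000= 17135254943403304019004440000000000000000000000000000000.00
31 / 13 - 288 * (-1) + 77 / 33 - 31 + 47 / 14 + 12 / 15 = 265.88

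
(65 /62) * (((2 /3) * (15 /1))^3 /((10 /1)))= 3250 /31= 104.84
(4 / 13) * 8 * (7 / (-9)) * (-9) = 17.23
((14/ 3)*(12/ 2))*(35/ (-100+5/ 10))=-1960/ 199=-9.85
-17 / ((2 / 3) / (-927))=47277 / 2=23638.50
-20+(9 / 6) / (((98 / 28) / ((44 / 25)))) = -3368 / 175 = -19.25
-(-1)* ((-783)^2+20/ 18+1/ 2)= 11035631/ 18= 613090.61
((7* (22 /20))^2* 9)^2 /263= 2847396321 /2630000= 1082.66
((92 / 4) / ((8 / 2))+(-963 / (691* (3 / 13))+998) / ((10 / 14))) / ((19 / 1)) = 3854385 / 52516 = 73.39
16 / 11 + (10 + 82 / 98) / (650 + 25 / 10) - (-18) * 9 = 12776088 / 78155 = 163.47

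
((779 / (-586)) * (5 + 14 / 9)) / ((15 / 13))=-597493 / 79110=-7.55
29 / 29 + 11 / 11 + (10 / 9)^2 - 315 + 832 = 42139 / 81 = 520.23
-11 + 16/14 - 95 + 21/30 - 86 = -13311/70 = -190.16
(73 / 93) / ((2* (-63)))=-73 / 11718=-0.01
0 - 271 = -271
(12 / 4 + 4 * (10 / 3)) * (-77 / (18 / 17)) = -64141 / 54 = -1187.80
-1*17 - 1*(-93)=76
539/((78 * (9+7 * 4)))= 539/2886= 0.19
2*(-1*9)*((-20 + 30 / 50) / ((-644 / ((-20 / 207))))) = 194 / 3703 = 0.05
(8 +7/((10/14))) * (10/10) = 89/5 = 17.80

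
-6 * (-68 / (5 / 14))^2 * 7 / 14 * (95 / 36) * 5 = -4304944 / 3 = -1434981.33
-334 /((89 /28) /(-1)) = 9352 /89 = 105.08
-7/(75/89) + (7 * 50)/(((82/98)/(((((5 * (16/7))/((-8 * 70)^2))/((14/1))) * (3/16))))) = -45771931/5510400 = -8.31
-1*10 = -10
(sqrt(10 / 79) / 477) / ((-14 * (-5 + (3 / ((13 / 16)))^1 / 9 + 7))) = -13 * sqrt(790) / 16530276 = -0.00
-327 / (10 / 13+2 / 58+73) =-4.43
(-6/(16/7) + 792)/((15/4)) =421/2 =210.50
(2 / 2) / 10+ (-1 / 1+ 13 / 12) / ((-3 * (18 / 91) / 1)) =-131 / 3240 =-0.04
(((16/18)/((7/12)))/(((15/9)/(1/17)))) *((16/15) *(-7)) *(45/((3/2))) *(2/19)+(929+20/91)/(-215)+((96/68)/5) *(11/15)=-10005257/1858675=-5.38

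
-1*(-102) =102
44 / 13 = 3.38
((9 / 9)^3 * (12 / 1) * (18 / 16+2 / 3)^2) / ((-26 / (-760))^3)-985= 6334653365 / 6591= 961106.56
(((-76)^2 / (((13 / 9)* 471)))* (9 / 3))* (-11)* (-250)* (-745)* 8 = -417451131.80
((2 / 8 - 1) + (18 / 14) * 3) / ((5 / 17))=1479 / 140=10.56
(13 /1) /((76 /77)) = 1001 /76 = 13.17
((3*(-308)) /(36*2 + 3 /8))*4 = -9856 /193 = -51.07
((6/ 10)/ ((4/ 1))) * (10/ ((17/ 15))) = 45/ 34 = 1.32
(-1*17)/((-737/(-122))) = -2074/737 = -2.81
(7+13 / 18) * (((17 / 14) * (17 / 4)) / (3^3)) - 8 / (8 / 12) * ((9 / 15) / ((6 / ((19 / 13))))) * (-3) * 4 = 39842603 / 1769040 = 22.52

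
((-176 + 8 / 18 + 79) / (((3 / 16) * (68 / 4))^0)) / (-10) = 869 / 90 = 9.66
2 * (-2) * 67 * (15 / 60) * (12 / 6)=-134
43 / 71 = 0.61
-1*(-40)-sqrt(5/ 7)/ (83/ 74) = 40-74*sqrt(35)/ 581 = 39.25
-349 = -349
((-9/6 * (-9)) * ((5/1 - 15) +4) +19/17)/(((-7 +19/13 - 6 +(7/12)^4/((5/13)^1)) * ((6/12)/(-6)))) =-21964400640/257485927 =-85.30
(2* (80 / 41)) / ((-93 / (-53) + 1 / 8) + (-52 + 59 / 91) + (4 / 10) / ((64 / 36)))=-15433600 / 194764719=-0.08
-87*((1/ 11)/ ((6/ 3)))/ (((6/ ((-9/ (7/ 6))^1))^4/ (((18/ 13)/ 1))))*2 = -10274526/ 343343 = -29.92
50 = 50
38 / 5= 7.60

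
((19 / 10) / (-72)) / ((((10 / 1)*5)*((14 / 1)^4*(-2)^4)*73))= -19 / 1615315968000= -0.00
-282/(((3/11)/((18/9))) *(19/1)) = -2068/19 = -108.84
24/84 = 2/7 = 0.29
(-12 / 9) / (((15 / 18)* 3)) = -8 / 15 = -0.53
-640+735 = 95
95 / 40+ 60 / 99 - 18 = -15.02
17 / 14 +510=7157 / 14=511.21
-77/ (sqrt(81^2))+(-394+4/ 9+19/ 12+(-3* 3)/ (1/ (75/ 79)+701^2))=-2345959654489/ 5970534948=-392.92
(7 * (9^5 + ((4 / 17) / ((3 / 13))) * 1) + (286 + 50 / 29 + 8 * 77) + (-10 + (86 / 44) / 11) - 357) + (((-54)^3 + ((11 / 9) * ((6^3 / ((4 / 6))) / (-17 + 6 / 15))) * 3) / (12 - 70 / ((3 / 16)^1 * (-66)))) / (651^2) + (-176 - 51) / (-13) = 3289319169246298157863 / 7947048973009146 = 413904.48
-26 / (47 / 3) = -78 / 47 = -1.66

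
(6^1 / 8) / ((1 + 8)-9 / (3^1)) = 1 / 8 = 0.12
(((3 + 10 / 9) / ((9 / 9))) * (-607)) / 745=-22459 / 6705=-3.35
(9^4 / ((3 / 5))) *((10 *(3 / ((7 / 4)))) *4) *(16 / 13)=83980800 / 91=922865.93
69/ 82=0.84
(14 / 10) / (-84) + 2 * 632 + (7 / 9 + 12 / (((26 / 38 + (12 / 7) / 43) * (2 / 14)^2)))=1548026597 / 745380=2076.83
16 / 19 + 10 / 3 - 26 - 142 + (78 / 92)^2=-163.11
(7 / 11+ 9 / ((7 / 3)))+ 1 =5.49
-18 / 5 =-3.60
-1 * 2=-2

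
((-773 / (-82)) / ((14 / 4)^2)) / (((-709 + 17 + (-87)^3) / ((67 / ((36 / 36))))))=-103582 / 1324322755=-0.00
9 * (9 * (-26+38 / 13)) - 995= -37235 / 13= -2864.23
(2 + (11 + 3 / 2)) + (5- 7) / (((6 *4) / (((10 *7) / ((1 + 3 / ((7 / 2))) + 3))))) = 2713 / 204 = 13.30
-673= -673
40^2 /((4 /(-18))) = -7200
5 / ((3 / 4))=20 / 3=6.67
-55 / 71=-0.77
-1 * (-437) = 437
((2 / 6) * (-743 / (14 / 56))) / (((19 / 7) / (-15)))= 104020 / 19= 5474.74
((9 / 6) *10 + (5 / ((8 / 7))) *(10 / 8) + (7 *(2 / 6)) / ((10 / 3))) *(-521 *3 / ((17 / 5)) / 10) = -5293881 / 5440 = -973.14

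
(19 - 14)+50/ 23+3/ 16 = 2709/ 368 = 7.36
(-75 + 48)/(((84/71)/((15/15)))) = -639/28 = -22.82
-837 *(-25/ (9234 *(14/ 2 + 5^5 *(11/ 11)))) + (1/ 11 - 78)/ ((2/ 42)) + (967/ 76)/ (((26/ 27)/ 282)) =2089.99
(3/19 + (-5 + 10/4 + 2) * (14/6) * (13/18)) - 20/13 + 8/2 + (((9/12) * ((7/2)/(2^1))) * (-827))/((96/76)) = -732013211/853632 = -857.53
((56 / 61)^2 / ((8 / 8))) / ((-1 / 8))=-25088 / 3721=-6.74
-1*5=-5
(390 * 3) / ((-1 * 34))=-585 / 17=-34.41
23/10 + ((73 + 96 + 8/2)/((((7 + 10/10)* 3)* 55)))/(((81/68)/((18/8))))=6053/2376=2.55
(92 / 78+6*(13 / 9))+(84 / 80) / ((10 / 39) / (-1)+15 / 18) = 7583 / 650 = 11.67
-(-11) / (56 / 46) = 253 / 28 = 9.04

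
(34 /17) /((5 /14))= 28 /5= 5.60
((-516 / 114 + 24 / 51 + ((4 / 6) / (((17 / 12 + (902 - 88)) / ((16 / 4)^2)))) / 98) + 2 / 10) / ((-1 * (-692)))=-31426581 / 5640426260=-0.01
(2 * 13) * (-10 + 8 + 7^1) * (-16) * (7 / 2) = -7280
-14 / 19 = -0.74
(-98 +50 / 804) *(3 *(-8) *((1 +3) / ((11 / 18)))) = 11338848 / 737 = 15385.14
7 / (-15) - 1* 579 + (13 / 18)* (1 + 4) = -51827 / 90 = -575.86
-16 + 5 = -11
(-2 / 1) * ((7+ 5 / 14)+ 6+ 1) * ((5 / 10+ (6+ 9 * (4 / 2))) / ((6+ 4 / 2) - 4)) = -1407 / 8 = -175.88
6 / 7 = 0.86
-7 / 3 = -2.33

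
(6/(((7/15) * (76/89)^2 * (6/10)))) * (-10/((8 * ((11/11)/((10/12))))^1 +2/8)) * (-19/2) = 14851875/52402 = 283.42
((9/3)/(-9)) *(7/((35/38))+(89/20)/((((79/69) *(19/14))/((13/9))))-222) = 1893631/27018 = 70.09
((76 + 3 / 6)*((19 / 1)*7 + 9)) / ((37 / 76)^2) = 62744688 / 1369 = 45832.50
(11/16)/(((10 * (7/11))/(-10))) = -121/112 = -1.08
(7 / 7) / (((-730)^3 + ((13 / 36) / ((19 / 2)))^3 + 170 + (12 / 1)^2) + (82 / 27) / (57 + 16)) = -2920123224 / 1135976659190468675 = -0.00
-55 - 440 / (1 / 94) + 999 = -40416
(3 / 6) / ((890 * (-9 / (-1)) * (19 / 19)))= 1 / 16020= 0.00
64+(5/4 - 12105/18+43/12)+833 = 688/3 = 229.33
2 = 2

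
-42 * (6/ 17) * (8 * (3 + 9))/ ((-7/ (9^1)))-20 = 30764/ 17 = 1809.65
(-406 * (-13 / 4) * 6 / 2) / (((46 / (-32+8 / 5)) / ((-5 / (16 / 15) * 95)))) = 214352775 / 184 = 1164960.73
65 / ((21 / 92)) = 5980 / 21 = 284.76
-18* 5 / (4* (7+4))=-45 / 22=-2.05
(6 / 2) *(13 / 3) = 13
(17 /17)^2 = 1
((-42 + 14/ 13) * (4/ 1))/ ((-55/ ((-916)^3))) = -1635528229888/ 715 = -2287452069.77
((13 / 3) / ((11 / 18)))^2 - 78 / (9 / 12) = -53.72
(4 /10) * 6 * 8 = 96 /5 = 19.20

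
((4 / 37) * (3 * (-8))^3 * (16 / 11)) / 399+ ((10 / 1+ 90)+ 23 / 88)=41058687 / 433048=94.81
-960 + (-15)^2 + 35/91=-9550/13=-734.62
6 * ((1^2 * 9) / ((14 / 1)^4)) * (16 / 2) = 27 / 2401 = 0.01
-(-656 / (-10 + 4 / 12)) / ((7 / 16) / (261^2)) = -73965312 / 7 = -10566473.14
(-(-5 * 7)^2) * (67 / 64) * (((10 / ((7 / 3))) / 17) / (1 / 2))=-175875 / 272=-646.60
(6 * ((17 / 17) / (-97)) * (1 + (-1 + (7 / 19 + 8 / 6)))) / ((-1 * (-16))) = -1 / 152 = -0.01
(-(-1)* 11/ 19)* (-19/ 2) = -11/ 2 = -5.50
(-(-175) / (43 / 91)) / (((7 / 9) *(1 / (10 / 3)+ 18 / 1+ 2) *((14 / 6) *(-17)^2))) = 87750 / 2522681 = 0.03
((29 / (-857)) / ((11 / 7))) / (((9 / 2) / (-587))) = 238322 / 84843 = 2.81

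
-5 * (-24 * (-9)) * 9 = -9720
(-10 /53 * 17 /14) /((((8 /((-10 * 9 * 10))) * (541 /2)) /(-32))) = -612000 /200711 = -3.05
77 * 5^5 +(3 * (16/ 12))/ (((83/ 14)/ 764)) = 20014659/ 83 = 241140.47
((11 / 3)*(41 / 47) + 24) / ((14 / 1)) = 1.94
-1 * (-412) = 412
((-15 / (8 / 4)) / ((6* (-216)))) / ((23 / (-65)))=-325 / 19872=-0.02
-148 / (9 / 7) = -1036 / 9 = -115.11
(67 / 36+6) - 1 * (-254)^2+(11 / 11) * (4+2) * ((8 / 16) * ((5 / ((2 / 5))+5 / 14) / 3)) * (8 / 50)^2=-2031996007 / 31500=-64507.81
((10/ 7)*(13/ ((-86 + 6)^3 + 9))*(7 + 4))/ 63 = -1430/ 225788031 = -0.00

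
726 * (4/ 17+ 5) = 64614/ 17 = 3800.82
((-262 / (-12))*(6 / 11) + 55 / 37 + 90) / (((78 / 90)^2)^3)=479340281250 / 1964511263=244.00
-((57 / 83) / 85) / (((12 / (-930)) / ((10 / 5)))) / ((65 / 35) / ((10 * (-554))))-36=-69184608 / 18343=-3771.72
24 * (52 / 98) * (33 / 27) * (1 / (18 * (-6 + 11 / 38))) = -43472 / 287091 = -0.15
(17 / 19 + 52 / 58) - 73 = -39236 / 551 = -71.21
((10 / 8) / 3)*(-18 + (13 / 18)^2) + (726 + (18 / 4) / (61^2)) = 718.72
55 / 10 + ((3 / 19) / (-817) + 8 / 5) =1102103 / 155230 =7.10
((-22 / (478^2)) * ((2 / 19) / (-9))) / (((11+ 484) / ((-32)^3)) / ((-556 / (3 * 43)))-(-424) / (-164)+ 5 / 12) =-746979328 / 1436166167840313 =-0.00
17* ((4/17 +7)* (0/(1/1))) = 0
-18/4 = -9/2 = -4.50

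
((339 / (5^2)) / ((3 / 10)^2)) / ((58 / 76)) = 17176 / 87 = 197.43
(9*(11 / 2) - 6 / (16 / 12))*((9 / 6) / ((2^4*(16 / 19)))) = 2565 / 512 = 5.01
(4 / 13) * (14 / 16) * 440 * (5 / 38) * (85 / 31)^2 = 27816250 / 237367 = 117.19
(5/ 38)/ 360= 1/ 2736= 0.00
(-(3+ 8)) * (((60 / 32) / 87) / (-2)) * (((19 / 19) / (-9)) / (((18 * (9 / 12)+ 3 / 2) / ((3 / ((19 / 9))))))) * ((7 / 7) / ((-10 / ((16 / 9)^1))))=11 / 49590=0.00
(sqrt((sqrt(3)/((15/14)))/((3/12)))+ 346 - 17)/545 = 2*3^(3/4)*sqrt(70)/8175+ 329/545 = 0.61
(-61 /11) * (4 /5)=-244 /55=-4.44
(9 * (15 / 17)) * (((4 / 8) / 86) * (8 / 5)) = 54 / 731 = 0.07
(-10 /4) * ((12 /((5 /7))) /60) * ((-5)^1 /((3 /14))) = 49 /3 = 16.33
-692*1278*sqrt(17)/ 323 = -884376*sqrt(17)/ 323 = -11289.09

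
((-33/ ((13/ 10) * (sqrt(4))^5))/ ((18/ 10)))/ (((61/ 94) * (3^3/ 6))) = -12925/ 85644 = -0.15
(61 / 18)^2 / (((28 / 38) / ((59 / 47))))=4171241 / 213192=19.57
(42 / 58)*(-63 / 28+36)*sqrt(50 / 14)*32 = 16200*sqrt(7) / 29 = 1477.97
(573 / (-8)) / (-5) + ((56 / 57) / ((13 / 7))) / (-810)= 6878093 / 480168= 14.32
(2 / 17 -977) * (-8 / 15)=132856 / 255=521.00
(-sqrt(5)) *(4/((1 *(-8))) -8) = 17 *sqrt(5)/2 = 19.01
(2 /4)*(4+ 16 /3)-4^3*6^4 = -248818 /3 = -82939.33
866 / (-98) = -433 / 49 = -8.84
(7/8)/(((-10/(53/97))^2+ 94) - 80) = 19663/7841808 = 0.00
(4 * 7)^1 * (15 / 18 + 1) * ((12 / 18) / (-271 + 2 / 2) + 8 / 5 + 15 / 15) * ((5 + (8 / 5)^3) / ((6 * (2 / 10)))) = 1010.72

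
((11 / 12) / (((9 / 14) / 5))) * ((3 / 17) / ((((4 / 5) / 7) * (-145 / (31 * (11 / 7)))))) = -131285 / 35496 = -3.70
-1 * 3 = -3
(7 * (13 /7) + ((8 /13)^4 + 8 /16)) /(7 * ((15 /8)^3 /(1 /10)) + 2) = 99755392 /3388391357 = 0.03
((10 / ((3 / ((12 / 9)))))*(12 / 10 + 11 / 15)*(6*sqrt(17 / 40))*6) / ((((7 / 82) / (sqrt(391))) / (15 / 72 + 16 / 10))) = 1253206*sqrt(230) / 225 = 84470.27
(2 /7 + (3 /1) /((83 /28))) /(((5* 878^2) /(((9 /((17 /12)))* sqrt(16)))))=81432 /9517526585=0.00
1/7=0.14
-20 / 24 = -5 / 6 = -0.83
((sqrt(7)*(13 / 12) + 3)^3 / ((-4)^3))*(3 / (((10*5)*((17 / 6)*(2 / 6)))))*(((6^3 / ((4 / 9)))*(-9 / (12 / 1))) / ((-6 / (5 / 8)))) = -124659 / 32768 - 16019289*sqrt(7) / 11141120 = -7.61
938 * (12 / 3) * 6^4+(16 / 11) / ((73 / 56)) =3904662272 / 803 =4862593.12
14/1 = 14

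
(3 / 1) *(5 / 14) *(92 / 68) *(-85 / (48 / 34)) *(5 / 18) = -48875 / 2016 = -24.24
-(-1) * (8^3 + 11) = 523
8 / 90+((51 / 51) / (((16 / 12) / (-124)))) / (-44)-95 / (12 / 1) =-5657 / 990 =-5.71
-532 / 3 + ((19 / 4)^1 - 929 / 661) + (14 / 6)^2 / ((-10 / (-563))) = 15768829 / 118980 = 132.53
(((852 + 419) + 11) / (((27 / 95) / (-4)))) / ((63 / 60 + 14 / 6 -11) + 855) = -9743200 / 457587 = -21.29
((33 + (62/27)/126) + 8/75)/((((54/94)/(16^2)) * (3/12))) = 67794833408/1148175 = 59045.73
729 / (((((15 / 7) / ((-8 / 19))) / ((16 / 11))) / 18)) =-3919104 / 1045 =-3750.34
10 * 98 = 980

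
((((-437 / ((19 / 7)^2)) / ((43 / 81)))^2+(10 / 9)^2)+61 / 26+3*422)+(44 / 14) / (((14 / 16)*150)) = 23684992763946539 / 1722021496650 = 13754.18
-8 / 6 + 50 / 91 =-214 / 273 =-0.78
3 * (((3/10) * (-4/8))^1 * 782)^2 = 4127787/100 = 41277.87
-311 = -311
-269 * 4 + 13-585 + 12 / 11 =-18116 / 11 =-1646.91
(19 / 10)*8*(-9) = -684 / 5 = -136.80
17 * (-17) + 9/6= -575/2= -287.50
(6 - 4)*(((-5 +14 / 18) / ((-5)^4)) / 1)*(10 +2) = -304 / 1875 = -0.16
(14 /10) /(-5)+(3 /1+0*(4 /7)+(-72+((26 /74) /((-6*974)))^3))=-17509900639370952589 /252741060037108800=-69.28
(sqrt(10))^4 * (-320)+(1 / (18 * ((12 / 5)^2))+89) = -82713287 / 2592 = -31910.99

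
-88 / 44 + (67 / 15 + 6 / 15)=2.87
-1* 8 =-8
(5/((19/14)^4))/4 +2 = 308662/130321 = 2.37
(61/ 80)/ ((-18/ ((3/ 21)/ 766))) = -61/ 7721280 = -0.00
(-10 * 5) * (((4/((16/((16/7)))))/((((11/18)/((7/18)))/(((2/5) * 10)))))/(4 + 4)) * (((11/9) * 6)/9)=-200/27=-7.41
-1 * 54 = -54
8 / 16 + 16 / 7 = 39 / 14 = 2.79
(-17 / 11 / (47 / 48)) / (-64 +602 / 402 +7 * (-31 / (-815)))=33418260 / 1317733219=0.03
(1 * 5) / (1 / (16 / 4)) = 20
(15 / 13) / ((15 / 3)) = 3 / 13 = 0.23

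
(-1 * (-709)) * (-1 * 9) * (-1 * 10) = 63810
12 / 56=3 / 14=0.21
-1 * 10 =-10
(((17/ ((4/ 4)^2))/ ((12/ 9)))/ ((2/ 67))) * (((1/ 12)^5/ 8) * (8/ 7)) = 1139/ 4644864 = 0.00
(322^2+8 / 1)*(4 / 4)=103692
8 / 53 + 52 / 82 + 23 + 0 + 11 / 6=334013 / 13038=25.62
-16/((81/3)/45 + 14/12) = -480/53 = -9.06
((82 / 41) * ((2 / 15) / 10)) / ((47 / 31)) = 62 / 3525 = 0.02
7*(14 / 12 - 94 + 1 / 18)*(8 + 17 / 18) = -941045 / 162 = -5808.92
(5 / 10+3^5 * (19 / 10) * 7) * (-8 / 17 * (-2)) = 258592 / 85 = 3042.26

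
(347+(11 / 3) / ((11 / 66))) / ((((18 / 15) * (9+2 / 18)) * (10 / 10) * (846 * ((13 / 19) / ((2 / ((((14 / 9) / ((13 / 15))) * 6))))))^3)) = 6859 / 6153630739200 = 0.00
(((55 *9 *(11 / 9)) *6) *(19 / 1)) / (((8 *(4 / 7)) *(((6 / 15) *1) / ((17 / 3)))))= 6839525 / 32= 213735.16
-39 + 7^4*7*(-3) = -50460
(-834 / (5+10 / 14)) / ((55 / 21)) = -61299 / 1100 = -55.73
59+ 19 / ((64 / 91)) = 5505 / 64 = 86.02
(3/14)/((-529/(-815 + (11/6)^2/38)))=159257/482448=0.33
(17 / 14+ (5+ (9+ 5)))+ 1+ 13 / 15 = 4637 / 210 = 22.08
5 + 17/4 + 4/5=201/20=10.05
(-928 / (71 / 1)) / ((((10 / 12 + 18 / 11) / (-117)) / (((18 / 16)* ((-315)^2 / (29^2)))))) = 27583756200 / 335617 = 82188.20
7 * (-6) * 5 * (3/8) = -315/4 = -78.75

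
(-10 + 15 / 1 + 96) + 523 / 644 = 65567 / 644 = 101.81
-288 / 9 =-32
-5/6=-0.83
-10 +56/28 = -8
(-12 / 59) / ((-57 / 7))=28 / 1121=0.02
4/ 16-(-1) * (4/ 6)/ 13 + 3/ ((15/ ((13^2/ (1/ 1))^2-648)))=4354663/ 780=5582.90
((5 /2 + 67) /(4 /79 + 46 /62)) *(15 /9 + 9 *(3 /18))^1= 6467809 /23292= 277.68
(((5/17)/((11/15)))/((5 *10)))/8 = 3/2992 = 0.00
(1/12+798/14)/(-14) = -4.08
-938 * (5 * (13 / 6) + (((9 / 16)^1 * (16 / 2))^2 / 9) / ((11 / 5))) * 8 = -2935940 / 33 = -88967.88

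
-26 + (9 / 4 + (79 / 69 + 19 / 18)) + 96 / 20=-16.75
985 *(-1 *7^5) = -16554895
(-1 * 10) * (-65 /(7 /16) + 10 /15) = 31060 /21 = 1479.05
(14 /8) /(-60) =-7 /240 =-0.03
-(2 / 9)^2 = -4 / 81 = -0.05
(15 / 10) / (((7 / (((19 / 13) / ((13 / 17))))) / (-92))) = -37.68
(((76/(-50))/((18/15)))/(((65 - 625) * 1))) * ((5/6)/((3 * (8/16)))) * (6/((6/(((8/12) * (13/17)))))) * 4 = 247/96390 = 0.00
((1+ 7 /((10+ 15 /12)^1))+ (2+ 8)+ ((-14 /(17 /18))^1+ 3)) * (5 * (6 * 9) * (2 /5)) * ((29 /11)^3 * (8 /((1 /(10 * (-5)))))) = 327788160 /2057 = 159352.53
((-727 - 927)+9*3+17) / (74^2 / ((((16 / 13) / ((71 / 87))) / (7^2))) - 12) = -560280 / 61911587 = -0.01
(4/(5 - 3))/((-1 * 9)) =-0.22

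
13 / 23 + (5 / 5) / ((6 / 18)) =3.57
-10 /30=-1 /3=-0.33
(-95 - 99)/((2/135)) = -13095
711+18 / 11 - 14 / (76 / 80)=145861 / 209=697.90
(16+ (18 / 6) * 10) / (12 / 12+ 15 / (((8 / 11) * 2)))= 736 / 181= 4.07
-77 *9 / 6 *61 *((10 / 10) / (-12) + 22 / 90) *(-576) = 3269112 / 5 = 653822.40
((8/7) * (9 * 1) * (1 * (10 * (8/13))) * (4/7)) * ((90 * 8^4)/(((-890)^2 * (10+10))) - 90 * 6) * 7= -70389762048/514865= -136714.99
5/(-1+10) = 5/9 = 0.56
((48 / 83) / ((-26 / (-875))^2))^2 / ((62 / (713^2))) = 692121076171875000 / 196756729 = 3517648822.94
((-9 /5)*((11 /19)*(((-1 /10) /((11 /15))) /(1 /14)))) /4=189 /380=0.50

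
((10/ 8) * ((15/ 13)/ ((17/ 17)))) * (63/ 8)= 4725/ 416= 11.36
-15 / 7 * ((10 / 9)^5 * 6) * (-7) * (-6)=-2000000 / 2187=-914.49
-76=-76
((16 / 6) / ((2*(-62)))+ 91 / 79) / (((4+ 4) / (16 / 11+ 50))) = 213665 / 29388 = 7.27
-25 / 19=-1.32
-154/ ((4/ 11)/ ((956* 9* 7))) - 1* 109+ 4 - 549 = -25507212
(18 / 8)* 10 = 22.50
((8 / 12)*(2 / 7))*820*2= 6560 / 21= 312.38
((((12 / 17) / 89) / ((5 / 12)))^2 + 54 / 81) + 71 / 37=16427089271 / 6352443975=2.59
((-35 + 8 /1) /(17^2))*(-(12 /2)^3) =5832 /289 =20.18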